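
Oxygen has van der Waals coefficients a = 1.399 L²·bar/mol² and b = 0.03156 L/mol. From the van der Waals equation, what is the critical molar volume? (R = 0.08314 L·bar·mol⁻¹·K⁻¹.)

For a van der Waals gas, V_m,c = 3b.
V_m,c = 3×0.03156 = 0.09468 L/mol

V_m,c ≈ 0.09468 L/mol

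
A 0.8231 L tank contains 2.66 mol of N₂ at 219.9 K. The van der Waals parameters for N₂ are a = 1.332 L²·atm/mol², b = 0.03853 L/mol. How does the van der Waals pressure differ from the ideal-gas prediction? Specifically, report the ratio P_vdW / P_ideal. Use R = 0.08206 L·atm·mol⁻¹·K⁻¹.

Ideal: P_ideal = nRT/V = (2.66)(0.08206)(219.9)/0.8231 = 58.3157 atm
vdW: P = nRT/(V − nb) − a n²/V² = 47.9997/0.720610 − 9.42470/0.677494 = 66.6098 − 13.9111 = 52.6987 atm
Ratio = 52.6987/58.3157 = 0.9037

P_vdW / P_ideal ≈ 0.9037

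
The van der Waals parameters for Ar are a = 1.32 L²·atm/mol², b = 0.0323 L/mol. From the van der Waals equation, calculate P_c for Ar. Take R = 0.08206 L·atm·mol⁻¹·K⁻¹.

P_c ≈ 46.86 atm

For a van der Waals gas, P_c = a/(27b²).
P_c = 1.32/(27×(0.0323)²) = 1.32/0.028169 = 46.86 atm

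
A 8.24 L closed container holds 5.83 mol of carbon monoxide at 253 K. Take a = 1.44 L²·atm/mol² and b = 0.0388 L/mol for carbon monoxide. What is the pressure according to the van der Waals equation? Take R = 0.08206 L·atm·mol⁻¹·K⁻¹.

P = nRT/(V − nb) − a n²/V²
nRT/(V − nb) = (5.83)(0.08206)(253)/(8.24 − 5.83×0.0388) = 121.04/8.0138 = 15.104 atm
a n²/V² = (1.44)(5.83)²/(8.24)² = 0.72085 atm
P = 15.104 − 0.72085 = 14.38 atm

P ≈ 14.38 atm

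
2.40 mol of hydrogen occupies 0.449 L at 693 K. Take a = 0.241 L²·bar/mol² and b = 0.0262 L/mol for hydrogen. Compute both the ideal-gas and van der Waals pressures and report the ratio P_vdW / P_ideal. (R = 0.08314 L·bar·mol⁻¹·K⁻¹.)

P_vdW / P_ideal ≈ 1.140

Ideal: P_ideal = nRT/V = (2.40)(0.08314)(693)/0.449 = 307.970 bar
vdW: P = nRT/(V − nb) − a n²/V² = 138.278/0.386120 − 1.38816/0.201601 = 358.122 − 6.88568 = 351.236 bar
Ratio = 351.236/307.970 = 1.140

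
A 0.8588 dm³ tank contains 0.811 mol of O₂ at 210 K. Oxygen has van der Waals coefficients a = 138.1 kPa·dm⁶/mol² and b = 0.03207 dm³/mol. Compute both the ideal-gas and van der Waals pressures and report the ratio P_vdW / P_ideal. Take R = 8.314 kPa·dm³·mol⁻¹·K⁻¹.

Ideal: P_ideal = nRT/V = (0.811)(8.314)(210)/0.8588 = 1648.76 kPa
vdW: P = nRT/(V − nb) − a n²/V² = 1415.96/0.832791 − 90.8313/0.737537 = 1700.26 − 123.155 = 1577.11 kPa
Ratio = 1577.11/1648.76 = 0.9565

P_vdW / P_ideal ≈ 0.9565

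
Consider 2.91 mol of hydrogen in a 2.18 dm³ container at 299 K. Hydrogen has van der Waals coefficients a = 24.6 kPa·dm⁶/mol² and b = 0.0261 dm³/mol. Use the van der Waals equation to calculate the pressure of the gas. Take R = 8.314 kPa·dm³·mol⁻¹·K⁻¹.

P ≈ 3394 kPa

P = nRT/(V − nb) − a n²/V²
nRT/(V − nb) = (2.91)(8.314)(299)/(2.18 − 2.91×0.0261) = 7233.9/2.1040 = 3438.2 kPa
a n²/V² = (24.6)(2.91)²/(2.18)² = 43.834 kPa
P = 3438.2 − 43.834 = 3394 kPa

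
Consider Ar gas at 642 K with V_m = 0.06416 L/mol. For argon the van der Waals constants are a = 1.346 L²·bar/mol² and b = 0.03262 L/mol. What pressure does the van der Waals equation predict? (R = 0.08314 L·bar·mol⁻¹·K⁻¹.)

P ≈ 1365 bar

P = RT/(V_m − b) − a/V_m²
RT/(V_m − b) = (0.08314)(642)/(0.06416 − 0.03262) = 53.376/0.031540 = 1692.3 bar
a/V_m² = 1.346/(0.06416)² = 326.98 bar
P = 1692.3 − 326.98 = 1365 bar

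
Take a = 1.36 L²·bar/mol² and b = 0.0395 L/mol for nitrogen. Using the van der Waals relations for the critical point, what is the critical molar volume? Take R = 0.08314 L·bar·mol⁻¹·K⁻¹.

For a van der Waals gas, V_m,c = 3b.
V_m,c = 3×0.0395 = 0.1185 L/mol

V_m,c ≈ 0.1185 L/mol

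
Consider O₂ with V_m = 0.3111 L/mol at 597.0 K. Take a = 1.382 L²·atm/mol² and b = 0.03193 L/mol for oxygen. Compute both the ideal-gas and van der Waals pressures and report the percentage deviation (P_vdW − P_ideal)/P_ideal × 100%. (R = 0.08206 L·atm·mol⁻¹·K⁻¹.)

2.37 %

Ideal: P_ideal = RT/V_m = (0.08206)(597.0)/0.3111 = 157.473 atm
vdW: P = RT/(V_m − b) − a/V_m² = 48.9898/0.279170 − 1.382/0.0967832 = 175.484 − 14.2793 = 161.205 atm
% deviation = (161.205 − 157.473)/157.473 × 100% = 2.37%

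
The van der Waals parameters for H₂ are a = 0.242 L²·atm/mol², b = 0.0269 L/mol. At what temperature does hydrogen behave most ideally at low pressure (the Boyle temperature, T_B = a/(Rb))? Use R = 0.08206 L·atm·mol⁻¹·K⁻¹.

For a van der Waals gas the second virial coefficient B₂ = b − a/(RT) vanishes at T_B = a/(Rb).
T_B = 0.242/(0.08206×0.0269) = 0.242/0.0022074 = 109.6 K

T_B ≈ 109.6 K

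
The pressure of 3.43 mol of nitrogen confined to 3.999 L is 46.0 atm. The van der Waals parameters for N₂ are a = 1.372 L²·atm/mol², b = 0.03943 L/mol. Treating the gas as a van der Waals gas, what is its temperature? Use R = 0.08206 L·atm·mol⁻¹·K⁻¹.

T = (P + a n²/V²)(V − nb)/(nR)
P + a n²/V² = 46.0 + (1.372)(3.43)²/(3.999)² = 47.009 atm
V − nb = 3.999 − (3.43)(0.03943) = 3.8638 L
T = (47.009)(3.8638)/((3.43)(0.08206)) = 645.3 K

T ≈ 645.3 K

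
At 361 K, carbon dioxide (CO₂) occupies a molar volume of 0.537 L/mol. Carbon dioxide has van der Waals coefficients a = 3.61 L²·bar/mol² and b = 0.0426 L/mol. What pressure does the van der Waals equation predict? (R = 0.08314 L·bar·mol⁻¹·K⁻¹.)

P ≈ 48.19 bar

P = RT/(V_m − b) − a/V_m²
RT/(V_m − b) = (0.08314)(361)/(0.537 − 0.0426) = 30.014/0.49440 = 60.708 bar
a/V_m² = 3.61/(0.537)² = 12.519 bar
P = 60.708 − 12.519 = 48.19 bar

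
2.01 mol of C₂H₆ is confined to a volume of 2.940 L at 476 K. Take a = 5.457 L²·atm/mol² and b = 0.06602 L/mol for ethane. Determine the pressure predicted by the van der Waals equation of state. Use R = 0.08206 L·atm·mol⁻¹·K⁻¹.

P ≈ 25.42 atm

P = nRT/(V − nb) − a n²/V²
nRT/(V − nb) = (2.01)(0.08206)(476)/(2.940 − 2.01×0.06602) = 78.512/2.8073 = 27.967 atm
a n²/V² = (5.457)(2.01)²/(2.940)² = 2.5507 atm
P = 27.967 − 2.5507 = 25.42 atm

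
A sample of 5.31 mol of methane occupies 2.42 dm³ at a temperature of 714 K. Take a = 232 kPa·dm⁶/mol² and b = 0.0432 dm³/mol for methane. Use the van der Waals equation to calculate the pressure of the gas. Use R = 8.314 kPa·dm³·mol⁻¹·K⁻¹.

P ≈ 13272 kPa

P = nRT/(V − nb) − a n²/V²
nRT/(V − nb) = (5.31)(8.314)(714)/(2.42 − 5.31×0.0432) = 31521/2.1906 = 14389 kPa
a n²/V² = (232)(5.31)²/(2.42)² = 1117.0 kPa
P = 14389 − 1117.0 = 13272 kPa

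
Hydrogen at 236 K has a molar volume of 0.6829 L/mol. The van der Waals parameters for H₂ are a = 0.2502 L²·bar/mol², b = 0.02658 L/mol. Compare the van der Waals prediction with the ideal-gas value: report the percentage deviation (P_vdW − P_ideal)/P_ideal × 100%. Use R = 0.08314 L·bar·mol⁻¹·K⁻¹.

2.18 %

Ideal: P_ideal = RT/V_m = (0.08314)(236)/0.6829 = 28.7319 bar
vdW: P = RT/(V_m − b) − a/V_m² = 19.6210/0.656320 − 0.2502/0.466352 = 29.8955 − 0.536505 = 29.3590 bar
% deviation = (29.3590 − 28.7319)/28.7319 × 100% = 2.18%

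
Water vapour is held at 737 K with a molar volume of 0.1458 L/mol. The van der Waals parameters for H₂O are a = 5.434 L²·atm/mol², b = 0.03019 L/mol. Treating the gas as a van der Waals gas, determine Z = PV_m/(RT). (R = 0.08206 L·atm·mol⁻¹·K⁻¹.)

Z ≈ 0.6449

P = RT/(V_m − b) − a/V_m² = (0.08206)(737)/(0.1458 − 0.03019) − 5.434/(0.1458)²
  = 60.478/0.11561 − 255.63 = 523.12 − 255.63 = 267.49 atm
Z = PV_m/(RT) = (267.49)(0.1458)/((0.08206)(737)) = 39.000/60.478 = 0.6449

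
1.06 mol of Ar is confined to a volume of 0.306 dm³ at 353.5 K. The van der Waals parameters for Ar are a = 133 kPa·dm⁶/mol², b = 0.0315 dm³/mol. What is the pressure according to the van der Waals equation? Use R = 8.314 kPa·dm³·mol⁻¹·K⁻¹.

P = nRT/(V − nb) − a n²/V²
nRT/(V − nb) = (1.06)(8.314)(353.5)/(0.306 − 1.06×0.0315) = 3115.3/0.27261 = 11428 kPa
a n²/V² = (133)(1.06)²/(0.306)² = 1596.0 kPa
P = 11428 − 1596.0 = 9832 kPa

P ≈ 9832 kPa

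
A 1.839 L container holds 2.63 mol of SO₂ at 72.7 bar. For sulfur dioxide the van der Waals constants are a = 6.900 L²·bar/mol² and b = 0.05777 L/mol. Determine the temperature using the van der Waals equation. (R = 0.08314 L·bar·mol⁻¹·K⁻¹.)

T ≈ 669.8 K

T = (P + a n²/V²)(V − nb)/(nR)
P + a n²/V² = 72.7 + (6.900)(2.63)²/(1.839)² = 86.812 bar
V − nb = 1.839 − (2.63)(0.05777) = 1.6871 L
T = (86.812)(1.6871)/((2.63)(0.08314)) = 669.8 K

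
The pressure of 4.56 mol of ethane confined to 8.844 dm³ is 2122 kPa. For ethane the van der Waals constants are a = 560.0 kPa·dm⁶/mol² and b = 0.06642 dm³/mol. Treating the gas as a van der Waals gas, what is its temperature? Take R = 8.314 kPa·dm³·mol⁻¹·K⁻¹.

T = (P + a n²/V²)(V − nb)/(nR)
P + a n²/V² = 2122 + (560.0)(4.56)²/(8.844)² = 2270.9 kPa
V − nb = 8.844 − (4.56)(0.06642) = 8.5411 dm³
T = (2270.9)(8.5411)/((4.56)(8.314)) = 511.6 K

T ≈ 511.6 K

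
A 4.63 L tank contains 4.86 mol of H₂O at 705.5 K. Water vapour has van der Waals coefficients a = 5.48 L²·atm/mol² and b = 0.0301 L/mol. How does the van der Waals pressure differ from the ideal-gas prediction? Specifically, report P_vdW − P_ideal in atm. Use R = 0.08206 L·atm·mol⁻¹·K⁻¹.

Ideal: P_ideal = nRT/V = (4.86)(0.08206)(705.5)/4.63 = 60.7692 atm
vdW: P = nRT/(V − nb) − a n²/V² = 281.362/4.48371 − 129.435/21.4369 = 62.7521 − 6.03795 = 56.7142 atm
ΔP = 56.7142 − 60.7692 = -4.055 atm

ΔP ≈ -4.055 atm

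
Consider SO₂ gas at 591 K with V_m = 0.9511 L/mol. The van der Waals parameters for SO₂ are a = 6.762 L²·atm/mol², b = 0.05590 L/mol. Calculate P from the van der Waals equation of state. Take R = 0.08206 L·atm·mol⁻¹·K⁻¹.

P ≈ 46.70 atm

P = RT/(V_m − b) − a/V_m²
RT/(V_m − b) = (0.08206)(591)/(0.9511 − 0.05590) = 48.497/0.89520 = 54.174 atm
a/V_m² = 6.762/(0.9511)² = 7.4752 atm
P = 54.174 − 7.4752 = 46.70 atm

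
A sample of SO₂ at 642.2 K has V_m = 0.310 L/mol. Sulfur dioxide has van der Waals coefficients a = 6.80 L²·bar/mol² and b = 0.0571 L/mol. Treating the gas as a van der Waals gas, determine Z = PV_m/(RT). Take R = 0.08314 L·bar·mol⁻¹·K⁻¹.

P = RT/(V_m − b) − a/V_m² = (0.08314)(642.2)/(0.310 − 0.0571) − 6.80/(0.310)²
  = 53.393/0.25290 − 70.760 = 211.12 − 70.760 = 140.36 bar
Z = PV_m/(RT) = (140.36)(0.310)/((0.08314)(642.2)) = 43.512/53.393 = 0.8149

Z ≈ 0.8149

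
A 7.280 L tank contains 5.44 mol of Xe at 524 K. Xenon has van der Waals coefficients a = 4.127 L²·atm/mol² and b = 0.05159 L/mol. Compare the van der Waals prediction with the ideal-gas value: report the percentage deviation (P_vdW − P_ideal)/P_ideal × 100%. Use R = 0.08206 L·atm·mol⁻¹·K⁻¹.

Ideal: P_ideal = nRT/V = (5.44)(0.08206)(524)/7.280 = 32.1314 atm
vdW: P = nRT/(V − nb) − a n²/V² = 233.917/6.99935 − 122.133/52.9984 = 33.4198 − 2.30447 = 31.1153 atm
% deviation = (31.1153 − 32.1314)/32.1314 × 100% = -3.16%

-3.16 %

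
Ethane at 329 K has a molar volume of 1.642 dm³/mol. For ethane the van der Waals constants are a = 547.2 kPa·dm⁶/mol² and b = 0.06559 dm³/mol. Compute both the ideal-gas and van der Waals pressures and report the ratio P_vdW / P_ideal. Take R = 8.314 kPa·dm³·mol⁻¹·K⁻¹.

P_vdW / P_ideal ≈ 0.9198

Ideal: P_ideal = RT/V_m = (8.314)(329)/1.642 = 1665.84 kPa
vdW: P = RT/(V_m − b) − a/V_m² = 2735.31/1.57641 − 547.2/2.69616 = 1735.15 − 202.955 = 1532.20 kPa
Ratio = 1532.20/1665.84 = 0.9198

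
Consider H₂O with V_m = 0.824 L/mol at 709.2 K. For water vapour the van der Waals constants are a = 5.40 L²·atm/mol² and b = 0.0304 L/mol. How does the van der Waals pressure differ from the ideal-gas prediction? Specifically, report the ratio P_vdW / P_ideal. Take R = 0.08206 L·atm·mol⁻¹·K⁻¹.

Ideal: P_ideal = RT/V_m = (0.08206)(709.2)/0.824 = 70.6274 atm
vdW: P = RT/(V_m − b) − a/V_m² = 58.1970/0.793600 − 5.40/0.678976 = 73.3329 − 7.95315 = 65.3798 atm
Ratio = 65.3798/70.6274 = 0.9257

P_vdW / P_ideal ≈ 0.9257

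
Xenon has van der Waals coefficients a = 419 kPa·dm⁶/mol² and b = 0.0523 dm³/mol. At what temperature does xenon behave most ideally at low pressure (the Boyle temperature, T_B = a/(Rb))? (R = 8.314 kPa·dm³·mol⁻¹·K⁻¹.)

T_B ≈ 963.6 K

For a van der Waals gas the second virial coefficient B₂ = b − a/(RT) vanishes at T_B = a/(Rb).
T_B = 419/(8.314×0.0523) = 419/0.43482 = 963.6 K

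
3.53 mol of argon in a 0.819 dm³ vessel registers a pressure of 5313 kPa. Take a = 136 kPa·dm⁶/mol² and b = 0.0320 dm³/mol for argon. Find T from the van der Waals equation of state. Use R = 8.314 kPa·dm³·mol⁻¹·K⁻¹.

T ≈ 188.6 K

T = (P + a n²/V²)(V − nb)/(nR)
P + a n²/V² = 5313 + (136)(3.53)²/(0.819)² = 7839.5 kPa
V − nb = 0.819 − (3.53)(0.0320) = 0.70604 dm³
T = (7839.5)(0.70604)/((3.53)(8.314)) = 188.6 K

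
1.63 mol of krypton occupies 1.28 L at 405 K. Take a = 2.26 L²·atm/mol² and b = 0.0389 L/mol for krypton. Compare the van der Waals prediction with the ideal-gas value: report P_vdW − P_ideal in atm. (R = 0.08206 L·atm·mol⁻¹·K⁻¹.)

ΔP ≈ -1.459 atm

Ideal: P_ideal = nRT/V = (1.63)(0.08206)(405)/1.28 = 42.3218 atm
vdW: P = nRT/(V − nb) − a n²/V² = 54.1719/1.21659 − 6.00459/1.63840 = 44.5277 − 3.66491 = 40.8628 atm
ΔP = 40.8628 − 42.3218 = -1.459 atm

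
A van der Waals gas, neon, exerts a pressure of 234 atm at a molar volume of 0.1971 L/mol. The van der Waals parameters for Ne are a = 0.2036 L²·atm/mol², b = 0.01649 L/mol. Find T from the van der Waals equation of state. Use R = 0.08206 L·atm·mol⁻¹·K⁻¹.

T = (P + a/V_m²)(V_m − b)/R
P + a/V_m² = 234 + 0.2036/(0.1971)² = 239.24 atm
V_m − b = 0.1971 − 0.01649 = 0.18061 L/mol
T = (239.24)(0.18061)/0.08206 = 526.6 K

T ≈ 526.6 K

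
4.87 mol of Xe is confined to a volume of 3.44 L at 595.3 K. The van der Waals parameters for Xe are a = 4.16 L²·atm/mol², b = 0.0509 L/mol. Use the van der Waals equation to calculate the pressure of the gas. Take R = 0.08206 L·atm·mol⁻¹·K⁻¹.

P = nRT/(V − nb) − a n²/V²
nRT/(V − nb) = (4.87)(0.08206)(595.3)/(3.44 − 4.87×0.0509) = 237.90/3.1921 = 74.528 atm
a n²/V² = (4.16)(4.87)²/(3.44)² = 8.3375 atm
P = 74.528 − 8.3375 = 66.19 atm

P ≈ 66.19 atm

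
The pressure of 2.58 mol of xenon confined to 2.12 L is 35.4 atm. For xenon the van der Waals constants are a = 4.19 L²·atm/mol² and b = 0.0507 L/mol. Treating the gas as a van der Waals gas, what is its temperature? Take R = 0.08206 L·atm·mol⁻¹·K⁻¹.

T = (P + a n²/V²)(V − nb)/(nR)
P + a n²/V² = 35.4 + (4.19)(2.58)²/(2.12)² = 41.606 atm
V − nb = 2.12 − (2.58)(0.0507) = 1.9892 L
T = (41.606)(1.9892)/((2.58)(0.08206)) = 390.9 K

T ≈ 390.9 K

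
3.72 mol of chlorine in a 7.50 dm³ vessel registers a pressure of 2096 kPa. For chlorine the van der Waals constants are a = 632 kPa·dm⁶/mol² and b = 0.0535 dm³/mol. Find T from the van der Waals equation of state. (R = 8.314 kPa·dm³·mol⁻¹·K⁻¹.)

T ≈ 531.5 K

T = (P + a n²/V²)(V − nb)/(nR)
P + a n²/V² = 2096 + (632)(3.72)²/(7.50)² = 2251.5 kPa
V − nb = 7.50 − (3.72)(0.0535) = 7.3010 dm³
T = (2251.5)(7.3010)/((3.72)(8.314)) = 531.5 K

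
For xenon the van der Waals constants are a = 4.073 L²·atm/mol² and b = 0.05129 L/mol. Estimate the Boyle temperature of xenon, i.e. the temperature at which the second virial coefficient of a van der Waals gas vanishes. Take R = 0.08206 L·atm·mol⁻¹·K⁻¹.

For a van der Waals gas the second virial coefficient B₂ = b − a/(RT) vanishes at T_B = a/(Rb).
T_B = 4.073/(0.08206×0.05129) = 4.073/0.0042089 = 967.7 K

T_B ≈ 967.7 K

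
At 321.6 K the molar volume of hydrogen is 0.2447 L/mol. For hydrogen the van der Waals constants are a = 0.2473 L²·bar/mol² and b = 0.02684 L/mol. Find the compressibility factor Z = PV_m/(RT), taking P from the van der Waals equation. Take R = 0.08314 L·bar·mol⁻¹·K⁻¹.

P = RT/(V_m − b) − a/V_m² = (0.08314)(321.6)/(0.2447 − 0.02684) − 0.2473/(0.2447)²
  = 26.738/0.21786 − 4.1301 = 122.73 − 4.1301 = 118.60 bar
Z = PV_m/(RT) = (118.60)(0.2447)/((0.08314)(321.6)) = 29.021/26.738 = 1.085

Z ≈ 1.085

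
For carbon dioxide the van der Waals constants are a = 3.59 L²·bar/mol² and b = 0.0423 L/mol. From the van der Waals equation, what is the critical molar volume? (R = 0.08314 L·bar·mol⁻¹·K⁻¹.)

For a van der Waals gas, V_m,c = 3b.
V_m,c = 3×0.0423 = 0.1269 L/mol

V_m,c ≈ 0.1269 L/mol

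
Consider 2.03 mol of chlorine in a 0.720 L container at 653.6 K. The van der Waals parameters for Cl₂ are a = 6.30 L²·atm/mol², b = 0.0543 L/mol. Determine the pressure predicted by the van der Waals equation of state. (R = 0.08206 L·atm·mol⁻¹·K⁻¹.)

P = nRT/(V − nb) − a n²/V²
nRT/(V − nb) = (2.03)(0.08206)(653.6)/(0.720 − 2.03×0.0543) = 108.88/0.60977 = 178.56 atm
a n²/V² = (6.30)(2.03)²/(0.720)² = 50.080 atm
P = 178.56 − 50.080 = 128.5 atm

P ≈ 128.5 atm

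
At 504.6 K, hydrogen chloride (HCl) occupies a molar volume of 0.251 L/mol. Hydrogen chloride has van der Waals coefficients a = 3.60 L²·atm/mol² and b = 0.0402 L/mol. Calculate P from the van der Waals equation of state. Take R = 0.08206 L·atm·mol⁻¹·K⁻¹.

P = RT/(V_m − b) − a/V_m²
RT/(V_m − b) = (0.08206)(504.6)/(0.251 − 0.0402) = 41.407/0.21080 = 196.43 atm
a/V_m² = 3.60/(0.251)² = 57.142 atm
P = 196.43 − 57.142 = 139.3 atm

P ≈ 139.3 atm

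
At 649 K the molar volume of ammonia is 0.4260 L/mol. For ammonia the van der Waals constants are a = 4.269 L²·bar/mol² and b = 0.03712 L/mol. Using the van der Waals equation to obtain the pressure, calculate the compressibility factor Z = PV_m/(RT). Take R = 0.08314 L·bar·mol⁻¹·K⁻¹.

P = RT/(V_m − b) − a/V_m² = (0.08314)(649)/(0.4260 − 0.03712) − 4.269/(0.4260)²
  = 53.958/0.38888 − 23.524 = 138.75 − 23.524 = 115.23 bar
Z = PV_m/(RT) = (115.23)(0.4260)/((0.08314)(649)) = 49.088/53.958 = 0.9097

Z ≈ 0.9097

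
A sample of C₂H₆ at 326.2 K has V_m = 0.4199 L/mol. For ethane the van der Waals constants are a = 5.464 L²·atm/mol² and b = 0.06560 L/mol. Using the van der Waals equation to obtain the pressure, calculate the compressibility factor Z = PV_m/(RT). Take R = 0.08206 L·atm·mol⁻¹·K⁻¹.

P = RT/(V_m − b) − a/V_m² = (0.08206)(326.2)/(0.4199 − 0.06560) − 5.464/(0.4199)²
  = 26.768/0.35430 − 30.990 = 75.552 − 30.990 = 44.562 atm
Z = PV_m/(RT) = (44.562)(0.4199)/((0.08206)(326.2)) = 18.712/26.768 = 0.6990

Z ≈ 0.6990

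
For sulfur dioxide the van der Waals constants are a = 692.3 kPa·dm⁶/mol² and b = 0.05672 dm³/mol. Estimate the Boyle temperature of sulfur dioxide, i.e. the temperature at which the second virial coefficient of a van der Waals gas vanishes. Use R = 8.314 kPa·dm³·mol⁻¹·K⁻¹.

T_B ≈ 1468 K

For a van der Waals gas the second virial coefficient B₂ = b − a/(RT) vanishes at T_B = a/(Rb).
T_B = 692.3/(8.314×0.05672) = 692.3/0.47157 = 1468 K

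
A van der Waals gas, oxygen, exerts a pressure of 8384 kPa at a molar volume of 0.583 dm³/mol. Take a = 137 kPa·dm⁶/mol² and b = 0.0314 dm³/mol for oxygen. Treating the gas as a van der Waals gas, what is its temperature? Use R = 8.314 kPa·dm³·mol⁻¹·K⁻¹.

T ≈ 583.0 K

T = (P + a/V_m²)(V_m − b)/R
P + a/V_m² = 8384 + 137/(0.583)² = 8787.1 kPa
V_m − b = 0.583 − 0.0314 = 0.55160 dm³/mol
T = (8787.1)(0.55160)/8.314 = 583.0 K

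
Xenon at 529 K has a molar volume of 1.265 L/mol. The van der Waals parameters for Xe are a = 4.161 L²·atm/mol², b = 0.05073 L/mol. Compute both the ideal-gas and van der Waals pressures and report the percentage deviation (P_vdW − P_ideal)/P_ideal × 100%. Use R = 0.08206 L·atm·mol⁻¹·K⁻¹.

Ideal: P_ideal = RT/V_m = (0.08206)(529)/1.265 = 34.3160 atm
vdW: P = RT/(V_m − b) − a/V_m² = 43.4097/1.21427 − 4.161/1.60023 = 35.7496 − 2.60025 = 33.1494 atm
% deviation = (33.1494 − 34.3160)/34.3160 × 100% = -3.40%

-3.40 %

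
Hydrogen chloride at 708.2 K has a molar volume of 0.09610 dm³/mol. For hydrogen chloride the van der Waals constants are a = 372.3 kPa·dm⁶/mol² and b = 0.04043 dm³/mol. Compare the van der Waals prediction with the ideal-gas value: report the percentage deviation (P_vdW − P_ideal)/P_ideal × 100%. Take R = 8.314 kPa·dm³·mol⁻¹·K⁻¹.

6.83 %

Ideal: P_ideal = RT/V_m = (8.314)(708.2)/0.09610 = 61269.2 kPa
vdW: P = RT/(V_m − b) − a/V_m² = 5887.97/0.0556700 − 372.3/0.00923521 = 105766 − 40313.1 = 65453 kPa
% deviation = (65453 − 61269.2)/61269.2 × 100% = 6.83%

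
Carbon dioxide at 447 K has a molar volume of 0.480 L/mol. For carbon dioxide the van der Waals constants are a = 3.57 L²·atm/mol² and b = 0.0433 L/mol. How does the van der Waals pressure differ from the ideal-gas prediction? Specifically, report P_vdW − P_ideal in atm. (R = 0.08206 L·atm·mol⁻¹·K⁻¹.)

Ideal: P_ideal = RT/V_m = (0.08206)(447)/0.480 = 76.4184 atm
vdW: P = RT/(V_m − b) − a/V_m² = 36.6808/0.436700 − 3.57/0.230400 = 83.9954 − 15.4948 = 68.5006 atm
ΔP = 68.5006 − 76.4184 = -7.918 atm

ΔP ≈ -7.918 atm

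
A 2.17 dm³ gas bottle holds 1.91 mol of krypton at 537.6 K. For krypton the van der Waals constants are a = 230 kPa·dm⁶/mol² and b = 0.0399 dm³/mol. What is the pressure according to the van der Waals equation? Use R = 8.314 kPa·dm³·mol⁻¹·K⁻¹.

P ≈ 3899 kPa

P = nRT/(V − nb) − a n²/V²
nRT/(V − nb) = (1.91)(8.314)(537.6)/(2.17 − 1.91×0.0399) = 8536.9/2.0938 = 4077.2 kPa
a n²/V² = (230)(1.91)²/(2.17)² = 178.19 kPa
P = 4077.2 − 178.19 = 3899 kPa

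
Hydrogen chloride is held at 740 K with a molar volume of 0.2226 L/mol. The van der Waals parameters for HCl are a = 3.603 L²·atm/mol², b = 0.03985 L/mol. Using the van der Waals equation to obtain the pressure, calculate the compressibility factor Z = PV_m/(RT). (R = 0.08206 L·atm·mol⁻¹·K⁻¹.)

Z ≈ 0.9515

P = RT/(V_m − b) − a/V_m² = (0.08206)(740)/(0.2226 − 0.03985) − 3.603/(0.2226)²
  = 60.724/0.18275 − 72.713 = 332.28 − 72.713 = 259.57 atm
Z = PV_m/(RT) = (259.57)(0.2226)/((0.08206)(740)) = 57.780/60.724 = 0.9515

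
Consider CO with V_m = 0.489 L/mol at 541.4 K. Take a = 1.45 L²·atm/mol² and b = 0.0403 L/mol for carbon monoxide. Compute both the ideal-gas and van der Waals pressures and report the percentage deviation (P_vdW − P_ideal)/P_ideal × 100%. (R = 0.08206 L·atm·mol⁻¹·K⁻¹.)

Ideal: P_ideal = RT/V_m = (0.08206)(541.4)/0.489 = 90.8533 atm
vdW: P = RT/(V_m − b) − a/V_m² = 44.4273/0.448700 − 1.45/0.239121 = 99.0134 − 6.06388 = 92.9495 atm
% deviation = (92.9495 − 90.8533)/90.8533 × 100% = 2.31%

2.31 %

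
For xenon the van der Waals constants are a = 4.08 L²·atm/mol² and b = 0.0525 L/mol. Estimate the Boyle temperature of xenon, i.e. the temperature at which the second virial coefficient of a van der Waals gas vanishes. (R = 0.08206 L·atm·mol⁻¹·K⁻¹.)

T_B ≈ 947.0 K

For a van der Waals gas the second virial coefficient B₂ = b − a/(RT) vanishes at T_B = a/(Rb).
T_B = 4.08/(0.08206×0.0525) = 4.08/0.0043082 = 947.0 K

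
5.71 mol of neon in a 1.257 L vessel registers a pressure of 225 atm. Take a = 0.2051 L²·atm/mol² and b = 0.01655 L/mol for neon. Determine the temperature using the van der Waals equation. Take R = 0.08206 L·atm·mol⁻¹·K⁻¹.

T ≈ 568.7 K

T = (P + a n²/V²)(V − nb)/(nR)
P + a n²/V² = 225 + (0.2051)(5.71)²/(1.257)² = 229.23 atm
V − nb = 1.257 − (5.71)(0.01655) = 1.1625 L
T = (229.23)(1.1625)/((5.71)(0.08206)) = 568.7 K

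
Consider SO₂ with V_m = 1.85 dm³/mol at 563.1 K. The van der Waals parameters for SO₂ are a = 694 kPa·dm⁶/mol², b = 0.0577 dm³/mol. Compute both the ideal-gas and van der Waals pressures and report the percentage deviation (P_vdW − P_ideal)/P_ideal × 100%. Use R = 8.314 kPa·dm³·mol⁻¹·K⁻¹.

-4.79 %

Ideal: P_ideal = RT/V_m = (8.314)(563.1)/1.85 = 2530.60 kPa
vdW: P = RT/(V_m − b) − a/V_m² = 4681.61/1.79230 − 694/3.42250 = 2612.07 − 202.776 = 2409.29 kPa
% deviation = (2409.29 − 2530.60)/2530.60 × 100% = -4.79%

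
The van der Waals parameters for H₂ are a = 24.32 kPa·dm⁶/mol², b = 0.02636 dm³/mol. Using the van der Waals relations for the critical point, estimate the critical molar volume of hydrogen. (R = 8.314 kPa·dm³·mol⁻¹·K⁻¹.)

V_m,c ≈ 0.07908 dm³/mol

For a van der Waals gas, V_m,c = 3b.
V_m,c = 3×0.02636 = 0.07908 dm³/mol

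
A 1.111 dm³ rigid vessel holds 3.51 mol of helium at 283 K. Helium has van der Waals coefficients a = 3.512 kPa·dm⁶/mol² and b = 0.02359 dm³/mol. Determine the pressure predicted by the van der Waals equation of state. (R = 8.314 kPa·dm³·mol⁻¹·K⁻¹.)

P = nRT/(V − nb) − a n²/V²
nRT/(V − nb) = (3.51)(8.314)(283)/(1.111 − 3.51×0.02359) = 8258.5/1.0282 = 8032.0 kPa
a n²/V² = (3.512)(3.51)²/(1.111)² = 35.054 kPa
P = 8032.0 − 35.054 = 7997 kPa

P ≈ 7997 kPa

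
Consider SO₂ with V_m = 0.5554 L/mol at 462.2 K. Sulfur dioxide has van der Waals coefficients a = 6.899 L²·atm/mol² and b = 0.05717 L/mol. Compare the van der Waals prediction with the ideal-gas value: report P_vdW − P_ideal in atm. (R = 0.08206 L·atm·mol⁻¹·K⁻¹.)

Ideal: P_ideal = RT/V_m = (0.08206)(462.2)/0.5554 = 68.2898 atm
vdW: P = RT/(V_m − b) − a/V_m² = 37.9281/0.498230 − 6.899/0.308469 = 76.1257 − 22.3653 = 53.7604 atm
ΔP = 53.7604 − 68.2898 = -14.53 atm

ΔP ≈ -14.53 atm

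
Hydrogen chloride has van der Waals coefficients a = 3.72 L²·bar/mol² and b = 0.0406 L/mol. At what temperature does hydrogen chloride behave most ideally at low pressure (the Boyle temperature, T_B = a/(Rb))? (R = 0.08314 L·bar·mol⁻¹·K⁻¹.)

T_B ≈ 1102 K

For a van der Waals gas the second virial coefficient B₂ = b − a/(RT) vanishes at T_B = a/(Rb).
T_B = 3.72/(0.08314×0.0406) = 3.72/0.0033755 = 1102 K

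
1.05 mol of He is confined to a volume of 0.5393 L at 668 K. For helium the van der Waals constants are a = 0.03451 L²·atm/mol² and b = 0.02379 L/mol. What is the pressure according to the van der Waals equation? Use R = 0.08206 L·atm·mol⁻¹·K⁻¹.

P = nRT/(V − nb) − a n²/V²
nRT/(V − nb) = (1.05)(0.08206)(668)/(0.5393 − 1.05×0.02379) = 57.557/0.51432 = 111.91 atm
a n²/V² = (0.03451)(1.05)²/(0.5393)² = 0.13082 atm
P = 111.91 − 0.13082 = 111.8 atm

P ≈ 111.8 atm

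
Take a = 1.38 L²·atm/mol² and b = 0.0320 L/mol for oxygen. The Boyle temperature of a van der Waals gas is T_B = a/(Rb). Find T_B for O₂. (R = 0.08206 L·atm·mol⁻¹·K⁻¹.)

For a van der Waals gas the second virial coefficient B₂ = b − a/(RT) vanishes at T_B = a/(Rb).
T_B = 1.38/(0.08206×0.0320) = 1.38/0.0026259 = 525.5 K

T_B ≈ 525.5 K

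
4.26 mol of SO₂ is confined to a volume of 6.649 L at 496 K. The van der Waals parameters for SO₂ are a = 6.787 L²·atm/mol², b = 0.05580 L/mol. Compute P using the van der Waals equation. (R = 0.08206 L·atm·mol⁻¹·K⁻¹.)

P ≈ 24.26 atm

P = nRT/(V − nb) − a n²/V²
nRT/(V − nb) = (4.26)(0.08206)(496)/(6.649 − 4.26×0.05580) = 173.39/6.4113 = 27.044 atm
a n²/V² = (6.787)(4.26)²/(6.649)² = 2.7860 atm
P = 27.044 − 2.7860 = 24.26 atm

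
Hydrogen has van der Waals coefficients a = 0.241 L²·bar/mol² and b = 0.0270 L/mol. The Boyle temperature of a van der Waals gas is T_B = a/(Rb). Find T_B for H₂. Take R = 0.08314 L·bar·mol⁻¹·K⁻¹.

For a van der Waals gas the second virial coefficient B₂ = b − a/(RT) vanishes at T_B = a/(Rb).
T_B = 0.241/(0.08314×0.0270) = 0.241/0.0022448 = 107.4 K

T_B ≈ 107.4 K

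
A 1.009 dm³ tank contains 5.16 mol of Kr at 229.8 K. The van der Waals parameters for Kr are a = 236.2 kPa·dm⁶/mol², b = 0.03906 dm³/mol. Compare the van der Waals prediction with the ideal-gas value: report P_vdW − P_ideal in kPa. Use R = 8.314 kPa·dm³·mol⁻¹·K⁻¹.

Ideal: P_ideal = nRT/V = (5.16)(8.314)(229.8)/1.009 = 9770.54 kPa
vdW: P = nRT/(V − nb) − a n²/V² = 9858.48/0.807450 − 6288.97/1.01808 = 12209.4 − 6177.28 = 6032.1 kPa
ΔP = 6032.1 − 9770.54 = -3738 kPa

ΔP ≈ -3738 kPa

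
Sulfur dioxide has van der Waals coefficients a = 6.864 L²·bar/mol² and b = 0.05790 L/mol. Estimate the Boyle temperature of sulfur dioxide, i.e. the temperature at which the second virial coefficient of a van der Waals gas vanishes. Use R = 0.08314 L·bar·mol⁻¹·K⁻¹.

For a van der Waals gas the second virial coefficient B₂ = b − a/(RT) vanishes at T_B = a/(Rb).
T_B = 6.864/(0.08314×0.05790) = 6.864/0.0048138 = 1426 K

T_B ≈ 1426 K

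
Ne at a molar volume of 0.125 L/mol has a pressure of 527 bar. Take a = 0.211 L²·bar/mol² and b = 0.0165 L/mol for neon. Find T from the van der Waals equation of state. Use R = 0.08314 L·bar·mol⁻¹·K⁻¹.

T = (P + a/V_m²)(V_m − b)/R
P + a/V_m² = 527 + 0.211/(0.125)² = 540.50 bar
V_m − b = 0.125 − 0.0165 = 0.10850 L/mol
T = (540.50)(0.10850)/0.08314 = 705.4 K

T ≈ 705.4 K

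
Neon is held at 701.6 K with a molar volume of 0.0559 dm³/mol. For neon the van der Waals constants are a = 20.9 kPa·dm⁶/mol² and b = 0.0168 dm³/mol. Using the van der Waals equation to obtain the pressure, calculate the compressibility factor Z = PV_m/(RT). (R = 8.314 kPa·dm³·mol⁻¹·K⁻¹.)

Z ≈ 1.366

P = RT/(V_m − b) − a/V_m² = (8.314)(701.6)/(0.0559 − 0.0168) − 20.9/(0.0559)²
  = 5833.1/0.039100 − 6688.4 = 149184 − 6688.4 = 142496 kPa
Z = PV_m/(RT) = (142496)(0.0559)/((8.314)(701.6)) = 7965.5/5833.1 = 1.366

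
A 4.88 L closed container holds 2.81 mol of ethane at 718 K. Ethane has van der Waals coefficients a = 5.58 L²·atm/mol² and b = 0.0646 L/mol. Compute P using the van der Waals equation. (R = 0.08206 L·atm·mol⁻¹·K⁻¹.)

P ≈ 33.39 atm

P = nRT/(V − nb) − a n²/V²
nRT/(V − nb) = (2.81)(0.08206)(718)/(4.88 − 2.81×0.0646) = 165.56/4.6985 = 35.237 atm
a n²/V² = (5.58)(2.81)²/(4.88)² = 1.8502 atm
P = 35.237 − 1.8502 = 33.39 atm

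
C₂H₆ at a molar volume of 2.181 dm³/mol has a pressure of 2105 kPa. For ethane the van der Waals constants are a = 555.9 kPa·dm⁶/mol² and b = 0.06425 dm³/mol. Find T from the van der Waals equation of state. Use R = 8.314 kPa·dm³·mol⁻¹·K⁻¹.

T ≈ 565.7 K

T = (P + a/V_m²)(V_m − b)/R
P + a/V_m² = 2105 + 555.9/(2.181)² = 2221.9 kPa
V_m − b = 2.181 − 0.06425 = 2.1168 dm³/mol
T = (2221.9)(2.1168)/8.314 = 565.7 K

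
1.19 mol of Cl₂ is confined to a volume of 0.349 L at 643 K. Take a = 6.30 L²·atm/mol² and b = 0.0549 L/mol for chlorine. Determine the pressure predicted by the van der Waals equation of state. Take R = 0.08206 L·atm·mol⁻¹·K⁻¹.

P = nRT/(V − nb) − a n²/V²
nRT/(V − nb) = (1.19)(0.08206)(643)/(0.349 − 1.19×0.0549) = 62.790/0.28367 = 221.35 atm
a n²/V² = (6.30)(1.19)²/(0.349)² = 73.246 atm
P = 221.35 − 73.246 = 148.1 atm

P ≈ 148.1 atm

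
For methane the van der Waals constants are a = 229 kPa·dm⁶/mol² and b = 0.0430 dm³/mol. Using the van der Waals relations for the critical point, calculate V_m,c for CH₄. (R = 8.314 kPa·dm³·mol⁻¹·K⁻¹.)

V_m,c ≈ 0.1290 dm³/mol

For a van der Waals gas, V_m,c = 3b.
V_m,c = 3×0.0430 = 0.1290 dm³/mol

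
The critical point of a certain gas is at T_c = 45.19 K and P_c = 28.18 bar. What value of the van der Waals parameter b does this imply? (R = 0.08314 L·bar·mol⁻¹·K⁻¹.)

b ≈ 0.01667 L/mol

From T_c = 8a/(27Rb) and P_c = a/(27b²): b = R T_c/(8 P_c).
b = (0.08314)(45.19)/(8×28.18) = 3.7571/225.44 = 0.01667 L/mol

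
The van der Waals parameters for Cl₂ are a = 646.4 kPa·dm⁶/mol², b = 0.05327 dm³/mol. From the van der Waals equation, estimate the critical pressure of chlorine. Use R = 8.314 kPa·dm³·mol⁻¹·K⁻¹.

For a van der Waals gas, P_c = a/(27b²).
P_c = 646.4/(27×(0.05327)²) = 646.4/0.076618 = 8437 kPa

P_c ≈ 8437 kPa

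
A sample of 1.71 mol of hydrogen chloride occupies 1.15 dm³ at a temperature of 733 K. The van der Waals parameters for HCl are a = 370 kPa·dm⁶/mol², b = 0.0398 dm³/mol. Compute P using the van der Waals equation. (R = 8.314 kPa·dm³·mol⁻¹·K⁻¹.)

P ≈ 8814 kPa

P = nRT/(V − nb) − a n²/V²
nRT/(V − nb) = (1.71)(8.314)(733)/(1.15 − 1.71×0.0398) = 10421/1.0819 = 9632.1 kPa
a n²/V² = (370)(1.71)²/(1.15)² = 818.08 kPa
P = 9632.1 − 818.08 = 8814 kPa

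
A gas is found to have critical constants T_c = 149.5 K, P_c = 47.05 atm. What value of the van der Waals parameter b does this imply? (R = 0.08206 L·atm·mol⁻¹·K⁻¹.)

b ≈ 0.03259 L/mol

From T_c = 8a/(27Rb) and P_c = a/(27b²): b = R T_c/(8 P_c).
b = (0.08206)(149.5)/(8×47.05) = 12.268/376.40 = 0.03259 L/mol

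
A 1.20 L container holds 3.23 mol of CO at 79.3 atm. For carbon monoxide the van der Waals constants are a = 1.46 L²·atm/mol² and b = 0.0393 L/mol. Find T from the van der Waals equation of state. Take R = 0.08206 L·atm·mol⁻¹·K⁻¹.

T = (P + a n²/V²)(V − nb)/(nR)
P + a n²/V² = 79.3 + (1.46)(3.23)²/(1.20)² = 89.878 atm
V − nb = 1.20 − (3.23)(0.0393) = 1.0731 L
T = (89.878)(1.0731)/((3.23)(0.08206)) = 363.9 K

T ≈ 363.9 K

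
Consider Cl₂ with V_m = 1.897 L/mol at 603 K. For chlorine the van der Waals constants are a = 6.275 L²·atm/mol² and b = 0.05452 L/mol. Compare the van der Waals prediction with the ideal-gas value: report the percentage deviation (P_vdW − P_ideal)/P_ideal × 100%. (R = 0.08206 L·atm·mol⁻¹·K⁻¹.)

-3.73 %

Ideal: P_ideal = RT/V_m = (0.08206)(603)/1.897 = 26.0844 atm
vdW: P = RT/(V_m − b) − a/V_m² = 49.4822/1.84248 − 6.275/3.59861 = 26.8563 − 1.74373 = 25.1126 atm
% deviation = (25.1126 − 26.0844)/26.0844 × 100% = -3.73%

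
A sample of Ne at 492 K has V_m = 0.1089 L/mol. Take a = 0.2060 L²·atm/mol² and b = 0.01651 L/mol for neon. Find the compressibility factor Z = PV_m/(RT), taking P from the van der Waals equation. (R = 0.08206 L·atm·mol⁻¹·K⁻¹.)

Z ≈ 1.132

P = RT/(V_m − b) − a/V_m² = (0.08206)(492)/(0.1089 − 0.01651) − 0.2060/(0.1089)²
  = 40.374/0.092390 − 17.370 = 437.00 − 17.370 = 419.63 atm
Z = PV_m/(RT) = (419.63)(0.1089)/((0.08206)(492)) = 45.698/40.374 = 1.132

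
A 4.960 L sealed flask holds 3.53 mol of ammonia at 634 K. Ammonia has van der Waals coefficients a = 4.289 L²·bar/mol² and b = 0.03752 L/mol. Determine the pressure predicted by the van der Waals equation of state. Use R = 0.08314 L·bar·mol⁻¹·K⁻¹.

P ≈ 36.37 bar

P = nRT/(V − nb) − a n²/V²
nRT/(V − nb) = (3.53)(0.08314)(634)/(4.960 − 3.53×0.03752) = 186.07/4.8276 = 38.543 bar
a n²/V² = (4.289)(3.53)²/(4.960)² = 2.1724 bar
P = 38.543 − 2.1724 = 36.37 bar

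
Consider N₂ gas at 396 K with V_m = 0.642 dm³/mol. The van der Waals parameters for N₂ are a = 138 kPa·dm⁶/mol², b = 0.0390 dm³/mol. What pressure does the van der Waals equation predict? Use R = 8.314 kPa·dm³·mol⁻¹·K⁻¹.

P = RT/(V_m − b) − a/V_m²
RT/(V_m − b) = (8.314)(396)/(0.642 − 0.0390) = 3292.3/0.60300 = 5459.9 kPa
a/V_m² = 138/(0.642)² = 334.82 kPa
P = 5459.9 − 334.82 = 5125 kPa

P ≈ 5125 kPa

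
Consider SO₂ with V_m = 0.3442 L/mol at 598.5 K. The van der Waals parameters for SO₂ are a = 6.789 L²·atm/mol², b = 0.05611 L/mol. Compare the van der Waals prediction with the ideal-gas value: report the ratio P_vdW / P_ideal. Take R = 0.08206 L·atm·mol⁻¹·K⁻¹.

P_vdW / P_ideal ≈ 0.7932

Ideal: P_ideal = RT/V_m = (0.08206)(598.5)/0.3442 = 142.687 atm
vdW: P = RT/(V_m − b) − a/V_m² = 49.1129/0.288090 − 6.789/0.118474 = 170.478 − 57.3037 = 113.174 atm
Ratio = 113.174/142.687 = 0.7932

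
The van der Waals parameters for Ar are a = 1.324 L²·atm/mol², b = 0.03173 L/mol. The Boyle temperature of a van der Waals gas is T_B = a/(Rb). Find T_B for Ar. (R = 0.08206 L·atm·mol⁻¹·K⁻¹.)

For a van der Waals gas the second virial coefficient B₂ = b − a/(RT) vanishes at T_B = a/(Rb).
T_B = 1.324/(0.08206×0.03173) = 1.324/0.0026038 = 508.5 K

T_B ≈ 508.5 K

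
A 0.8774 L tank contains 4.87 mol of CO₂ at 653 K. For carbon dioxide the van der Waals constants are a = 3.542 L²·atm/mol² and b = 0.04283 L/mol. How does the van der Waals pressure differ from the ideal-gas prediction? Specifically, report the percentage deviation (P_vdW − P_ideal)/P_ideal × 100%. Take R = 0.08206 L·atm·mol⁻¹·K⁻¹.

Ideal: P_ideal = nRT/V = (4.87)(0.08206)(653)/0.8774 = 297.424 atm
vdW: P = nRT/(V − nb) − a n²/V² = 260.960/0.668818 − 84.0053/0.769831 = 390.181 − 109.122 = 281.059 atm
% deviation = (281.059 − 297.424)/297.424 × 100% = -5.50%

-5.50 %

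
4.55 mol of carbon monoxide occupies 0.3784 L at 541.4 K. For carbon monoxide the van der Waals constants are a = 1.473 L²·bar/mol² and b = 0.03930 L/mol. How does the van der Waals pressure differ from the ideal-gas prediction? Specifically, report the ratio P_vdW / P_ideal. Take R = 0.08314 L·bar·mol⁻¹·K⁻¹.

P_vdW / P_ideal ≈ 1.502

Ideal: P_ideal = nRT/V = (4.55)(0.08314)(541.4)/0.3784 = 541.238 bar
vdW: P = nRT/(V − nb) − a n²/V² = 204.805/0.199585 − 30.4948/0.143187 = 1026.15 − 212.972 = 813.18 bar
Ratio = 813.18/541.238 = 1.502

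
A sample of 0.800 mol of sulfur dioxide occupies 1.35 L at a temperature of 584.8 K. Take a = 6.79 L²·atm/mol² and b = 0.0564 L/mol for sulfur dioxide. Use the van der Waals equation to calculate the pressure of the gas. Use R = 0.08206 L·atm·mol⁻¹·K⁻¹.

P = nRT/(V − nb) − a n²/V²
nRT/(V − nb) = (0.800)(0.08206)(584.8)/(1.35 − 0.800×0.0564) = 38.391/1.3049 = 29.421 atm
a n²/V² = (6.79)(0.800)²/(1.35)² = 2.3844 atm
P = 29.421 − 2.3844 = 27.04 atm

P ≈ 27.04 atm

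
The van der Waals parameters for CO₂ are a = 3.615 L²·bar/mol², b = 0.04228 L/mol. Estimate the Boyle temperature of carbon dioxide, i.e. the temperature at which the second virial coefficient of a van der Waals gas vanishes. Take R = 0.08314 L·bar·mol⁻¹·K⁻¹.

For a van der Waals gas the second virial coefficient B₂ = b − a/(RT) vanishes at T_B = a/(Rb).
T_B = 3.615/(0.08314×0.04228) = 3.615/0.0035152 = 1028 K

T_B ≈ 1028 K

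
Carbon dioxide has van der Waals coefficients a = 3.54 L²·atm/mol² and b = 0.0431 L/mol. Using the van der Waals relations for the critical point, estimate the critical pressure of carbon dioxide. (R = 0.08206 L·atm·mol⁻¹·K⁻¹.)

For a van der Waals gas, P_c = a/(27b²).
P_c = 3.54/(27×(0.0431)²) = 3.54/0.050155 = 70.58 atm

P_c ≈ 70.58 atm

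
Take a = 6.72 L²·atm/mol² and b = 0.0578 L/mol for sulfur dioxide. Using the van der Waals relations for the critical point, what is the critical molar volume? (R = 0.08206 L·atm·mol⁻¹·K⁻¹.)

For a van der Waals gas, V_m,c = 3b.
V_m,c = 3×0.0578 = 0.1734 L/mol

V_m,c ≈ 0.1734 L/mol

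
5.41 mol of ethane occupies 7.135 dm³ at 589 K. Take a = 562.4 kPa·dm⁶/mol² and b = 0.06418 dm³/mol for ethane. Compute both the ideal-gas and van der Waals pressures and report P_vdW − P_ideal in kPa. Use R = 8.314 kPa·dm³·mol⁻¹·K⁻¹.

Ideal: P_ideal = nRT/V = (5.41)(8.314)(589)/7.135 = 3713.03 kPa
vdW: P = nRT/(V − nb) − a n²/V² = 26492.5/6.78779 − 16460.4/50.9082 = 3902.96 − 323.335 = 3579.63 kPa
ΔP = 3579.63 − 3713.03 = -133.4 kPa

ΔP ≈ -133.4 kPa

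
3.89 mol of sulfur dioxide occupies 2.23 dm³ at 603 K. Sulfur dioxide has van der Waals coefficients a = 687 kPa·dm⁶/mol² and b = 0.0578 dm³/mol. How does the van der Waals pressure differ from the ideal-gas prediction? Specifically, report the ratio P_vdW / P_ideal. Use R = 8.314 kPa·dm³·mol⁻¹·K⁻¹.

P_vdW / P_ideal ≈ 0.8731

Ideal: P_ideal = nRT/V = (3.89)(8.314)(603)/2.23 = 8745.25 kPa
vdW: P = nRT/(V − nb) − a n²/V² = 19501.9/2.00516 − 10395.8/4.97290 = 9725.86 − 2090.49 = 7635.37 kPa
Ratio = 7635.37/8745.25 = 0.8731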